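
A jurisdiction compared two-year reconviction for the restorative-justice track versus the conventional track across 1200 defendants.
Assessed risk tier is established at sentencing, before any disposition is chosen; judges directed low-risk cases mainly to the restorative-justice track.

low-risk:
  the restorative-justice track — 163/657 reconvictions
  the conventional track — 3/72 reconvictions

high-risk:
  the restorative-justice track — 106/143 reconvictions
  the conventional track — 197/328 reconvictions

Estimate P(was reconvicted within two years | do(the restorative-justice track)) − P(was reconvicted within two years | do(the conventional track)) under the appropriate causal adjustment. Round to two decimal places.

+0.18

Since assessed risk tier is a pre-existing factor (not a product of the disposition) and it affects the outcome on its own, it is a confounder. The stratified rates, not the pooled rate, identify the causal effect.
Adjusting over the population distribution of assessed risk tier: 0.608·(0.248−0.042) + 0.393·(0.741−0.601) = +0.181.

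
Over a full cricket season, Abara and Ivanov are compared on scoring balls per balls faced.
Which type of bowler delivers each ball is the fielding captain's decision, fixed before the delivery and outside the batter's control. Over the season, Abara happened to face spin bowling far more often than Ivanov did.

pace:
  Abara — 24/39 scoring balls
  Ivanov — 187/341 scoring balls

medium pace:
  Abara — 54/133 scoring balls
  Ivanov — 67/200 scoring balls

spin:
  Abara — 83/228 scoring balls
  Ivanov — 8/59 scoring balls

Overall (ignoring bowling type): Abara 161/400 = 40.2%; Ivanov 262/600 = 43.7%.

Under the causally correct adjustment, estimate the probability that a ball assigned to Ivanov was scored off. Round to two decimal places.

The stratified and pooled comparisons disagree (Abara wins within each bowling type; Ivanov wins overall), so the answer turns on the causal role of bowling type.
Bowling type satisfies the back-door criterion: it is not a descendant of the player, and it blocks the spurious path from player to outcome. Adjusting for it (i.e., using the within-bowling type rates) gives the causal effect.
Standardising Ivanov to the population bowling type mix: 0.380·187/341 + 0.333·67/200 + 0.287·8/59 = 0.359.

0.36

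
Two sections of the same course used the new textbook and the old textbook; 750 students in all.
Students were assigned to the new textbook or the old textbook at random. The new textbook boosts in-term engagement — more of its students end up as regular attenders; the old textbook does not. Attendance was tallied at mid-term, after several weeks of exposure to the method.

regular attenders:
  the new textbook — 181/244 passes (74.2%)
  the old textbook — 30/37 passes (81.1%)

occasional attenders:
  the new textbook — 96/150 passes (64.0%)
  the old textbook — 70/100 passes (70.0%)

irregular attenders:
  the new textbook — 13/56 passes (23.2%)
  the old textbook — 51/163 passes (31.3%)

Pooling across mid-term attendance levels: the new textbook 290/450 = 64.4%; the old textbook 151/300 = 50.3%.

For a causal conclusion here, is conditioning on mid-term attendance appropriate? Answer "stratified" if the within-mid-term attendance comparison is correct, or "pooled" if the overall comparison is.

Stratifying would compare teaching methods among students the teaching methods themselves sorted into mid-term attendance groups — a form of selection on an intermediate. The unconditioned pooled rates give the total causal effect.
Pooled: the new textbook 64.4% vs the old textbook 50.3%; the new textbook is higher overall.

pooled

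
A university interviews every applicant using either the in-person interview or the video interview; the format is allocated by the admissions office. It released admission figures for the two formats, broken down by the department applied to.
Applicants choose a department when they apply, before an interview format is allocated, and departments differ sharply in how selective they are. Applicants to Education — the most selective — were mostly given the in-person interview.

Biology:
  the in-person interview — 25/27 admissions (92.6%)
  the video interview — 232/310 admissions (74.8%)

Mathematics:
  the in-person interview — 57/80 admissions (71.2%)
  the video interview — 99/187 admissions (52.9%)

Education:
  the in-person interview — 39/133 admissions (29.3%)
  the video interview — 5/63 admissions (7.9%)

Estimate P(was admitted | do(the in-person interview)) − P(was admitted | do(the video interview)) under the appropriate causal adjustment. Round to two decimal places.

The stratified and pooled comparisons disagree (the in-person interview wins within each department; the video interview wins overall), so the answer turns on the causal role of department.
Here department is a common cause — it drives both which interview format a case falls under and the outcome. The crude comparison mixes populations; the stratum-specific rates are the causally relevant ones.
Adjusting over the population distribution of department: 0.421·(0.926−0.748) + 0.334·(0.713−0.529) + 0.245·(0.293−0.079) = +0.188.

+0.19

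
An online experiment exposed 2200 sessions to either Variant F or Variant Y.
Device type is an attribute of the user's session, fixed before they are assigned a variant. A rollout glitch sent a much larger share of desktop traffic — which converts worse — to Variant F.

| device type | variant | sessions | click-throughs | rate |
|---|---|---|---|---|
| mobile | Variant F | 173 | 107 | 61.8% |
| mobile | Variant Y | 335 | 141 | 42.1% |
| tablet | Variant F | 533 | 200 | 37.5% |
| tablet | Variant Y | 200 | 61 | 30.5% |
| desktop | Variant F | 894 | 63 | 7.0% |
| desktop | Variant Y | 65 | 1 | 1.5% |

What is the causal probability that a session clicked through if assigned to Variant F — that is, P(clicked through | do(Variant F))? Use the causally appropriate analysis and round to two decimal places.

Within every device type level Variant F has the higher rate, yet pooled Variant Y does — Simpson's reversal.
Device type satisfies the back-door criterion: it is not a descendant of the variant, and it blocks the spurious path from variant to outcome. Adjusting for it (i.e., using the within-device type rates) gives the causal effect.
Standardising Variant F to the population device type mix: 0.231·107/173 + 0.333·200/533 + 0.436·63/894 = 0.299.

0.30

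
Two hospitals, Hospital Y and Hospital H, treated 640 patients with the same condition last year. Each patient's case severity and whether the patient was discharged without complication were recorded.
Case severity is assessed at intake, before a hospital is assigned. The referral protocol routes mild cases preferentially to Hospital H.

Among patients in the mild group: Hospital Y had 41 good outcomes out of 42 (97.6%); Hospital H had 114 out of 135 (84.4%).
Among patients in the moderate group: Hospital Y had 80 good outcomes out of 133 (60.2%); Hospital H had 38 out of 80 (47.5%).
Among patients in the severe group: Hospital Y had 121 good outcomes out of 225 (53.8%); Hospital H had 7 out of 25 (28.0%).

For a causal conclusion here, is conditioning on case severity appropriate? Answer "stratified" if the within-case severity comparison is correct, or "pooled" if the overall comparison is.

Hospital Y is higher inside every case severity stratum but Hospital H is higher in aggregate. Whether to stratify depends on how case severity relates to the hospital.
Since case severity is a pre-existing factor (not a product of the hospital) and it affects the outcome on its own, it is a confounder. The stratified rates, not the pooled rate, identify the causal effect.
Within each level — mild: 97.6% vs 84.4%; moderate: 60.2% vs 47.5%; severe: 53.8% vs 28.0% — Hospital Y is higher every time.

stratified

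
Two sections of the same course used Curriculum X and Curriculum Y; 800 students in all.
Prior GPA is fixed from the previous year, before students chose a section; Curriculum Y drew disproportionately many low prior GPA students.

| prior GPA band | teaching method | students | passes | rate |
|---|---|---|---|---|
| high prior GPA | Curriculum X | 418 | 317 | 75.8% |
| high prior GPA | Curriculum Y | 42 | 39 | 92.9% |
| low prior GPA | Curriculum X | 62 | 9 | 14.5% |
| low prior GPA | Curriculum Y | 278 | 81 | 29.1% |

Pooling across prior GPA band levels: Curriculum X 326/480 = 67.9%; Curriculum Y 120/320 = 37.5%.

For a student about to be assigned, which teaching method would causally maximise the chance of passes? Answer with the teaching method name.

Curriculum Y

Here prior GPA band is a common cause — it drives both which teaching method a case falls under and the outcome. The crude comparison mixes populations; the stratum-specific rates are the causally relevant ones.
Within each level — high prior GPA: 75.8% vs 92.9%; low prior GPA: 14.5% vs 29.1% — Curriculum Y is higher every time.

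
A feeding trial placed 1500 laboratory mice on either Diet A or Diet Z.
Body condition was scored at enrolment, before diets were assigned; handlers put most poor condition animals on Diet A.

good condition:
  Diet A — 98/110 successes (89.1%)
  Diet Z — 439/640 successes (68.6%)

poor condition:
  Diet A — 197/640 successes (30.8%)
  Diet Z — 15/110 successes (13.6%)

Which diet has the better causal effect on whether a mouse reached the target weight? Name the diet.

Diet A

Starting body condition differs across diets for reasons unrelated to any effect of the diet itself, and it separately predicts the outcome — a classic confounder. We must compare within starting body condition levels.
Within each level — good condition: 89.1% vs 68.6%; poor condition: 30.8% vs 13.6% — Diet A is higher every time.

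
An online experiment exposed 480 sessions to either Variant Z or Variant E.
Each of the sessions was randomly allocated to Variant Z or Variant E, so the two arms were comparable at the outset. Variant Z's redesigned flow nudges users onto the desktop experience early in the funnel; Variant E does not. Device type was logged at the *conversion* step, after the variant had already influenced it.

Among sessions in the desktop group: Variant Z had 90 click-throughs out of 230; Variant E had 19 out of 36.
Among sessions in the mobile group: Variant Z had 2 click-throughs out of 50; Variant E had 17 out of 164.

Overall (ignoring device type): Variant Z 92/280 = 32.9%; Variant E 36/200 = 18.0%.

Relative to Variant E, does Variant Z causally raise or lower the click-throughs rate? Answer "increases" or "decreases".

Device type is downstream of the variant. One should not condition on a consequence of treatment, so the overall rates are the right comparison.
Pooled: Variant Z 32.9% vs Variant E 18.0%; Variant Z is higher overall.

increases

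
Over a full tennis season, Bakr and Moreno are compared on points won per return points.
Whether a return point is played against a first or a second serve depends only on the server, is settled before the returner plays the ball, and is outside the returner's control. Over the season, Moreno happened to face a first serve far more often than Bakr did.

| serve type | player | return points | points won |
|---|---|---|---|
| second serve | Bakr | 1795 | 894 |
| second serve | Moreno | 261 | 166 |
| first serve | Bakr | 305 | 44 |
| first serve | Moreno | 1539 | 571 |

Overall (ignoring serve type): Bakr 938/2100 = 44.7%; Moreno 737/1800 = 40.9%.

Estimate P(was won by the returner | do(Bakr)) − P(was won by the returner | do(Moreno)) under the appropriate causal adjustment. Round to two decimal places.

-0.18

Within every serve type level Moreno has the higher rate, yet pooled Bakr does — Simpson's reversal.
Since serve type is a pre-existing factor (not a product of the player) and it affects the outcome on its own, it is a confounder. The stratified rates, not the pooled rate, identify the causal effect.
Adjusting over the population distribution of serve type: 0.527·(0.498−0.636) + 0.473·(0.144−0.371) = -0.180.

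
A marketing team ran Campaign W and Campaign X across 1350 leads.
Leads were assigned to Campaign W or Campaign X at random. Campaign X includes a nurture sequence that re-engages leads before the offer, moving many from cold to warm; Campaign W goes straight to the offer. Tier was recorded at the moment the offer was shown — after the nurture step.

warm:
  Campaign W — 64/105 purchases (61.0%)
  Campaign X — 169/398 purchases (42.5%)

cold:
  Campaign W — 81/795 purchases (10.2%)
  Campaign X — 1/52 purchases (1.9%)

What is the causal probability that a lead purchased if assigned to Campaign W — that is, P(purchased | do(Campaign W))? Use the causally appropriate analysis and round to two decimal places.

Campaign W is higher inside every engagement tier stratum but Campaign X is higher in aggregate. Whether to stratify depends on how engagement tier relates to the campaign.
Because the campaign influences engagement tier, engagement tier is a post-treatment mediator, not a confounder. Stratifying on it would bias the estimate; the causal effect is the crude pooled difference.
So P(outcome | do(Campaign W)) is just the pooled rate for Campaign W: 145/900 = 0.161.

0.16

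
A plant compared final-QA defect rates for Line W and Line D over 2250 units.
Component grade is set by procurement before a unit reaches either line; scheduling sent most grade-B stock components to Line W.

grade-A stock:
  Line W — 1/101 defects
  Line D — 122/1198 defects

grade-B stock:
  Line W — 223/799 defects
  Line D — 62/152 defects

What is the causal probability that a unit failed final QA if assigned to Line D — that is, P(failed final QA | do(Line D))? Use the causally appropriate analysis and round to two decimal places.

0.23

Nothing the line does changes component grade; the imbalance is an allocation artefact. With component grade also predicting the outcome, the pooled figure is confounded, and the within-stratum comparison is the causal one.
Standardising Line D to the population component grade mix: 0.577·122/1198 + 0.423·62/152 = 0.231.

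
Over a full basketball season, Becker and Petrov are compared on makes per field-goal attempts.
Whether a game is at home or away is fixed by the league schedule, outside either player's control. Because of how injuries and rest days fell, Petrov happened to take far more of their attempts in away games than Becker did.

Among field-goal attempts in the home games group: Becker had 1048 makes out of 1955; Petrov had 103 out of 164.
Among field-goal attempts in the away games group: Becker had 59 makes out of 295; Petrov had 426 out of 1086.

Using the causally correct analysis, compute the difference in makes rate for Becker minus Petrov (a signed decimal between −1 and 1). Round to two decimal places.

-0.13

The game venue-specific comparison favours Petrov throughout, but the pooled figures favour Becker. The question is whether to condition on game venue.
Here game venue is a common cause — it drives both which player a case falls under and the outcome. The crude comparison mixes populations; the stratum-specific rates are the causally relevant ones.
Adjusting over the population distribution of game venue: 0.605·(0.536−0.628) + 0.395·(0.200−0.392) = -0.132.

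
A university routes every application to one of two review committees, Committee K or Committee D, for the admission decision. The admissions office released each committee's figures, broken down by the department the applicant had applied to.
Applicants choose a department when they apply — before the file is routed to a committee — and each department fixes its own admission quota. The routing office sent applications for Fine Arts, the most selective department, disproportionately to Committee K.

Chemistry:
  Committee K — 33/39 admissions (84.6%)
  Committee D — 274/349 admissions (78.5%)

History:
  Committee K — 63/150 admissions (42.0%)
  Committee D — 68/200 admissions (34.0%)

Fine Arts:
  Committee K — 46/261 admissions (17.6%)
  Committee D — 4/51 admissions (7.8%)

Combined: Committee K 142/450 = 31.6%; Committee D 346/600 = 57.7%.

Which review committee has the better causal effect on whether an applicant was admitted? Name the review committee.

Committee K

Since department is a pre-existing factor (not a product of the review committee) and it affects the outcome on its own, it is a confounder. The stratified rates, not the pooled rate, identify the causal effect.
Within each level — Chemistry: 84.6% vs 78.5%; History: 42.0% vs 34.0%; Fine Arts: 17.6% vs 7.8% — Committee K is higher every time.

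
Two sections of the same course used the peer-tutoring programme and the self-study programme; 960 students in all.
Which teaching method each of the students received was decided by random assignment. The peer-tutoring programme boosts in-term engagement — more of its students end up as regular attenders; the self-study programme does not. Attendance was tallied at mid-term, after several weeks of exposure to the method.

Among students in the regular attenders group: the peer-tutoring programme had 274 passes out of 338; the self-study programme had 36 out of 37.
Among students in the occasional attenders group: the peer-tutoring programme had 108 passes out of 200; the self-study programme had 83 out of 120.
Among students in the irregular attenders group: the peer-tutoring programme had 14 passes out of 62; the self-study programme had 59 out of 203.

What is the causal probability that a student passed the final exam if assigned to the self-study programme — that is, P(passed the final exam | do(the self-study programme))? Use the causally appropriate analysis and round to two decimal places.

0.49

Within every mid-term attendance level the self-study programme has the higher rate, yet pooled the peer-tutoring programme does — Simpson's reversal.
Mid-term attendance is recorded after the teaching method and is itself shifted by it — it sits on the causal path from teaching method to outcome. Conditioning on a mediator would strip out part of the effect we want; the pooled comparison gives the total causal effect.
So P(outcome | do(the self-study programme)) is just the pooled rate for the self-study programme: 178/360 = 0.494.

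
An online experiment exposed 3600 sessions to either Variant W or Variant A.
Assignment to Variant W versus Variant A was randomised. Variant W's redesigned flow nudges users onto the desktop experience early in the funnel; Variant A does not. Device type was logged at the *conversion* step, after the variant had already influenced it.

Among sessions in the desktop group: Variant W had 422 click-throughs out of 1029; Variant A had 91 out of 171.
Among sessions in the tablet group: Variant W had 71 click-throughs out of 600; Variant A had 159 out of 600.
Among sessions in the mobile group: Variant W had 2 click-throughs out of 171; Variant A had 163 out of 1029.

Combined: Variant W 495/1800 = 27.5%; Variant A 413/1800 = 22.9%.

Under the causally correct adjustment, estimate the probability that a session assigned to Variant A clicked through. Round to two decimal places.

0.23

Device type here is a post-treatment variable shaped by the variant; conditioning on it would introduce bias rather than remove it. The overall comparison is the causal one.
So P(outcome | do(Variant A)) is just the pooled rate for Variant A: 413/1800 = 0.229.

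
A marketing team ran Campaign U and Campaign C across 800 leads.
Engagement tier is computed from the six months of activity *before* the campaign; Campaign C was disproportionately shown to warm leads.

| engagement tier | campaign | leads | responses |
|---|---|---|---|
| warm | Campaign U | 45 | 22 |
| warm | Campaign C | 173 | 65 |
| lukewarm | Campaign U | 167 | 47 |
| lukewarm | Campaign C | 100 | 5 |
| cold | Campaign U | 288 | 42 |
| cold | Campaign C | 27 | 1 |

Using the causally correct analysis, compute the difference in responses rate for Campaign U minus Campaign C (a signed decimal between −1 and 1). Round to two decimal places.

Within every engagement tier level Campaign U has the higher rate, yet pooled Campaign C does — Simpson's reversal.
Nothing the campaign does changes engagement tier; the imbalance is an allocation artefact. With engagement tier also predicting the outcome, the pooled figure is confounded, and the within-stratum comparison is the causal one.
Adjusting over the population distribution of engagement tier: 0.273·(0.489−0.376) + 0.334·(0.281−0.050) + 0.394·(0.146−0.037) = +0.151.

+0.15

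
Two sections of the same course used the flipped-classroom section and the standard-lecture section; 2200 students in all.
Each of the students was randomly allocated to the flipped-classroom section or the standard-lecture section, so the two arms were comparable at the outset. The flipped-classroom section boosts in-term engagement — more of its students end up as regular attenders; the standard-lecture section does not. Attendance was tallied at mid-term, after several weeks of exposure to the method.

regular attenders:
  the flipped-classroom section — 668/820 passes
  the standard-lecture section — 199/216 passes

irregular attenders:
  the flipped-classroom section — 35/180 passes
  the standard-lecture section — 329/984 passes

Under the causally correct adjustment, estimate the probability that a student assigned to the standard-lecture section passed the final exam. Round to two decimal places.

0.44

The distribution of mid-term attendance is itself part of what the teaching method does — it is an intermediate outcome. Holding it fixed would remove that part of the effect; the total effect is the pooled difference.
So P(outcome | do(the standard-lecture section)) is just the pooled rate for the standard-lecture section: 528/1200 = 0.440.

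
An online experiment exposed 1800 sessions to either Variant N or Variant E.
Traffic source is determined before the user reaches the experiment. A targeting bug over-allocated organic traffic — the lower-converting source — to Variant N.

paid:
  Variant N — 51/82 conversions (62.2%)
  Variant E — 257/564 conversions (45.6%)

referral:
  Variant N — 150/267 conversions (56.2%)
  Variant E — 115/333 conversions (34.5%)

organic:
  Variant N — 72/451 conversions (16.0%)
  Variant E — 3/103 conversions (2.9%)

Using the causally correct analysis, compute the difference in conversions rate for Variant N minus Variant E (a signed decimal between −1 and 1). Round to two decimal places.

Since traffic source is a pre-existing factor (not a product of the variant) and it affects the outcome on its own, it is a confounder. The stratified rates, not the pooled rate, identify the causal effect.
Adjusting over the population distribution of traffic source: 0.359·(0.622−0.456) + 0.333·(0.562−0.345) + 0.308·(0.160−0.029) = +0.172.

+0.17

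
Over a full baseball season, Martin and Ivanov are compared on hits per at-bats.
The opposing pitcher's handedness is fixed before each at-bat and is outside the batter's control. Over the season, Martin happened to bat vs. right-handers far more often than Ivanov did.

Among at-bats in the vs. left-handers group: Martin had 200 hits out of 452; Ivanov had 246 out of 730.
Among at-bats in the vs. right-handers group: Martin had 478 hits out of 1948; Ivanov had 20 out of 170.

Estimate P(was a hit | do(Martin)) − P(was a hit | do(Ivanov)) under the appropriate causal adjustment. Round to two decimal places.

The pitcher handedness-specific comparison favours Martin throughout, but the pooled figures favour Ivanov. The question is whether to condition on pitcher handedness.
Here pitcher handedness is a common cause — it drives both which player a case falls under and the outcome. The crude comparison mixes populations; the stratum-specific rates are the causally relevant ones.
Adjusting over the population distribution of pitcher handedness: 0.358·(0.442−0.337) + 0.642·(0.245−0.118) = +0.120.

+0.12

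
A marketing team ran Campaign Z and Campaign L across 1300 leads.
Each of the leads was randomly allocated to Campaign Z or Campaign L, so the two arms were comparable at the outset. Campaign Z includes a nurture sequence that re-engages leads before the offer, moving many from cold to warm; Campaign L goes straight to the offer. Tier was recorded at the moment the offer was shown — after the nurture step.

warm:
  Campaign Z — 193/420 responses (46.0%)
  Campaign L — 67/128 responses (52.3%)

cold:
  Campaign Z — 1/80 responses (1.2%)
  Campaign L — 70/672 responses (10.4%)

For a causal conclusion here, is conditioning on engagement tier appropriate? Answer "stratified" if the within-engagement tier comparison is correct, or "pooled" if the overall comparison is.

pooled

The engagement tier-specific comparison favours Campaign L throughout, but the pooled figures favour Campaign Z. The question is whether to condition on engagement tier.
Engagement tier here is a post-treatment variable shaped by the campaign; conditioning on it would introduce bias rather than remove it. The overall comparison is the causal one.
Pooled: Campaign Z 38.8% vs Campaign L 17.1%; Campaign Z is higher overall.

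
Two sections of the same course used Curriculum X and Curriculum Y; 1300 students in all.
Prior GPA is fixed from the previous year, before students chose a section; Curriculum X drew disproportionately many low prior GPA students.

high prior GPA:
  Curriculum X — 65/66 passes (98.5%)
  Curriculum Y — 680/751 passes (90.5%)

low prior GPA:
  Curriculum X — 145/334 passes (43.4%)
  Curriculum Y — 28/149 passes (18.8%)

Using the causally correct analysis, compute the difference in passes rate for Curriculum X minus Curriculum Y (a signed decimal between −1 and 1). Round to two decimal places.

+0.14

The prior GPA band-specific comparison favours Curriculum X throughout, but the pooled figures favour Curriculum Y. The question is whether to condition on prior GPA band.
Since prior GPA band is a pre-existing factor (not a product of the teaching method) and it affects the outcome on its own, it is a confounder. The stratified rates, not the pooled rate, identify the causal effect.
Adjusting over the population distribution of prior GPA band: 0.628·(0.985−0.905) + 0.372·(0.434−0.188) = +0.141.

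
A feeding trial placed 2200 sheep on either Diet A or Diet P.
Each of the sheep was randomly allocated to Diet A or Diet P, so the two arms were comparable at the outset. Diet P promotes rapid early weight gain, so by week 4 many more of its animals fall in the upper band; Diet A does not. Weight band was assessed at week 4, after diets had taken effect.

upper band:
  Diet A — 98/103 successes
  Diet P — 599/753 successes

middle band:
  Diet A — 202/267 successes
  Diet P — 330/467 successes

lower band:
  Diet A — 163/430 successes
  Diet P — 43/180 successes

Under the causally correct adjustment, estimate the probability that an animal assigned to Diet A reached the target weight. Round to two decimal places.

0.58

Week-4 weight band is downstream of the diet. One should not condition on a consequence of treatment, so the overall rates are the right comparison.
So P(outcome | do(Diet A)) is just the pooled rate for Diet A: 463/800 = 0.579.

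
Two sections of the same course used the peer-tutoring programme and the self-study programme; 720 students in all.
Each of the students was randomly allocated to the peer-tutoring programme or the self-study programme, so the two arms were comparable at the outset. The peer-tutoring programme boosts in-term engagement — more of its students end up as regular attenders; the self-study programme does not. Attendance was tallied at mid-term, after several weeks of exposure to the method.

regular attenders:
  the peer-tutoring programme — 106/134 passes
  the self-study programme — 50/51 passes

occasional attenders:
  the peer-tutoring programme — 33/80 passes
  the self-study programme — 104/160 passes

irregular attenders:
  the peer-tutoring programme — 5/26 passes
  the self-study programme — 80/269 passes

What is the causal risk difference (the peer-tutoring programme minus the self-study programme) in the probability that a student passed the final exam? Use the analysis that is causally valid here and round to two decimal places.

+0.11

The stratified and pooled comparisons disagree (the self-study programme wins within each mid-term attendance; the peer-tutoring programme wins overall), so the answer turns on the causal role of mid-term attendance.
Mid-term attendance here is a post-treatment variable shaped by the teaching method; conditioning on it would introduce bias rather than remove it. The overall comparison is the causal one.
The causal difference is the pooled difference: 0.600 − 0.487 = +0.113.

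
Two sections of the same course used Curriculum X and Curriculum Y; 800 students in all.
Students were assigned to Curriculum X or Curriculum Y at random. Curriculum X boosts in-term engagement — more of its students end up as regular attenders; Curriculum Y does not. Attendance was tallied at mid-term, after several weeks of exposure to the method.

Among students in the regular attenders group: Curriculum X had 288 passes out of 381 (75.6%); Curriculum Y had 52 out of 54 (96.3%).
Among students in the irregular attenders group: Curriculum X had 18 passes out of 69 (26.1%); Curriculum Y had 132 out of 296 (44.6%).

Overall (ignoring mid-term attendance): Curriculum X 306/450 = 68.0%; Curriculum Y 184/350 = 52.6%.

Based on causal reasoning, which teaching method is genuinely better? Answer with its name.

Because the teaching method influences mid-term attendance, mid-term attendance is a post-treatment mediator, not a confounder. Stratifying on it would bias the estimate; the causal effect is the crude pooled difference.
Pooled: Curriculum X 68.0% vs Curriculum Y 52.6%; Curriculum X is higher overall.

Curriculum X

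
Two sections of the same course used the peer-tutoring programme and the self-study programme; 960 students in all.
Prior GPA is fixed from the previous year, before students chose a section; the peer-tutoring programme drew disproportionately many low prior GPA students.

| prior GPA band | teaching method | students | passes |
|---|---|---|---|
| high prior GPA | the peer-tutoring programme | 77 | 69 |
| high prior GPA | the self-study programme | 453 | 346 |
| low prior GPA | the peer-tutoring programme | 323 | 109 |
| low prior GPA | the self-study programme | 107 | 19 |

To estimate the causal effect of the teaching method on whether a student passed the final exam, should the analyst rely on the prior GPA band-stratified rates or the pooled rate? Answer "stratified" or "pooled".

The prior GPA band-specific comparison favours the peer-tutoring programme throughout, but the pooled figures favour the self-study programme. The question is whether to condition on prior GPA band.
Prior GPA band is set before the teaching method has any effect — it is not caused by the teaching method — and it independently drives the outcome. That makes it a confounder, so the causal comparison is within prior GPA band levels.
Within each level — high prior GPA: 89.6% vs 76.4%; low prior GPA: 33.7% vs 17.8% — the peer-tutoring programme is higher every time.

stratified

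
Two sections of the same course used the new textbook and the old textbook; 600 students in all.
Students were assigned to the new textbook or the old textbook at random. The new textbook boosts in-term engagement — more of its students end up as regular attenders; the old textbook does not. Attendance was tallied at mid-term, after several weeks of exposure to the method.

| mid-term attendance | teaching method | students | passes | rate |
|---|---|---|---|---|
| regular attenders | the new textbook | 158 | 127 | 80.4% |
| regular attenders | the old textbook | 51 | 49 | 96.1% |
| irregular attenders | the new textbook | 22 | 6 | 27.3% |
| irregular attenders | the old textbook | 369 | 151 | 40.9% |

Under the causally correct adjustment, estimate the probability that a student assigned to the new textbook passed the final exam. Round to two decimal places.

the old textbook is higher inside every mid-term attendance stratum but the new textbook is higher in aggregate. Whether to stratify depends on how mid-term attendance relates to the teaching method.
Mid-term attendance is downstream of the teaching method. One should not condition on a consequence of treatment, so the overall rates are the right comparison.
So P(outcome | do(the new textbook)) is just the pooled rate for the new textbook: 133/180 = 0.739.

0.74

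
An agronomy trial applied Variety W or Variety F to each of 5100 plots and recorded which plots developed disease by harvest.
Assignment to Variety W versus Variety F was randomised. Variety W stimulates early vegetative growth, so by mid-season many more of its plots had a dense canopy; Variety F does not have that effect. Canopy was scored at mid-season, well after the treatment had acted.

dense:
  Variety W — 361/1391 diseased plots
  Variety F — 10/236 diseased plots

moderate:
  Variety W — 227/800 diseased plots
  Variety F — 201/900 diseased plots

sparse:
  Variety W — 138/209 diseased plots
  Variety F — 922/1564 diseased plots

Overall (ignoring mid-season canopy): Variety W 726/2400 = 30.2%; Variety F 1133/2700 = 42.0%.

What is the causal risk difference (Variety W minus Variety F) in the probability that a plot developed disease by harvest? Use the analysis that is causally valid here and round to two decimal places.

-0.12

Within every mid-season canopy level Variety F has the lower rate, yet pooled Variety W does — Simpson's reversal.
Because the variety influences mid-season canopy, mid-season canopy is a post-treatment mediator, not a confounder. Stratifying on it would bias the estimate; the causal effect is the crude pooled difference.
The causal difference is the pooled difference: 0.302 − 0.420 = -0.117.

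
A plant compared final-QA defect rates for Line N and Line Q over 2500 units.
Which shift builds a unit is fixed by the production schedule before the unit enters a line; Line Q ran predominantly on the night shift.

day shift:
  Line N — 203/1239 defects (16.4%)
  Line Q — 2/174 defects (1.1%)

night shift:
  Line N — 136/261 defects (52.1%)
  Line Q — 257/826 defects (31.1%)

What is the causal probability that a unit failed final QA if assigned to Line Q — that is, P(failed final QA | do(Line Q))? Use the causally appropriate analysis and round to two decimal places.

Shift is set before the line has any effect — it is not caused by the line — and it independently drives the outcome. That makes it a confounder, so the causal comparison is within shift levels.
Standardising Line Q to the population shift mix: 0.565·2/174 + 0.435·257/826 = 0.142.

0.14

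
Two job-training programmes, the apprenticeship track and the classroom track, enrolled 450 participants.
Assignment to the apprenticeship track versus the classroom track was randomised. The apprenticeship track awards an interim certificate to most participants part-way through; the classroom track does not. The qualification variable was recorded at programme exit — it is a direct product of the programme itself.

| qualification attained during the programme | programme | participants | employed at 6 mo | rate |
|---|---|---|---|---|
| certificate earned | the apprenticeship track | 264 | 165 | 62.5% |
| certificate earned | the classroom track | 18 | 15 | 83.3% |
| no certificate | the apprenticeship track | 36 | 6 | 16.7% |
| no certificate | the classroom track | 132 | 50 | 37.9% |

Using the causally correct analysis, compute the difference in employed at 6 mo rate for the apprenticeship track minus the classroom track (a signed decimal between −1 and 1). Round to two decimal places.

The qualification attained during the programme-specific comparison favours the classroom track throughout, but the pooled figures favour the apprenticeship track. The question is whether to condition on qualification attained during the programme.
The distribution of qualification attained during the programme is itself part of what the programme does — it is an intermediate outcome. Holding it fixed would remove that part of the effect; the total effect is the pooled difference.
The causal difference is the pooled difference: 0.570 − 0.433 = +0.137.

+0.14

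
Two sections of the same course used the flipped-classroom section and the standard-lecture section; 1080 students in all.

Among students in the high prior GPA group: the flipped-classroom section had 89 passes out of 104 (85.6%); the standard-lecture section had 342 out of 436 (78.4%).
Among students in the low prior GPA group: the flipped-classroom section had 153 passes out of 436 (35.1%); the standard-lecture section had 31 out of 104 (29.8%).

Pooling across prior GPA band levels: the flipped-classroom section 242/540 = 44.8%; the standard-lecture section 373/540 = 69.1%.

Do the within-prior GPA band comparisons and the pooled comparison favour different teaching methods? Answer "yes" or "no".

Within each prior GPA band level (high prior GPA 85.6% vs 78.4%; low prior GPA 35.1% vs 29.8%), the flipped-classroom section has the higher rate every time. Pooled: 44.8% vs 69.1% — the standard-lecture section has the higher rate overall. The two comparisons disagree.

yes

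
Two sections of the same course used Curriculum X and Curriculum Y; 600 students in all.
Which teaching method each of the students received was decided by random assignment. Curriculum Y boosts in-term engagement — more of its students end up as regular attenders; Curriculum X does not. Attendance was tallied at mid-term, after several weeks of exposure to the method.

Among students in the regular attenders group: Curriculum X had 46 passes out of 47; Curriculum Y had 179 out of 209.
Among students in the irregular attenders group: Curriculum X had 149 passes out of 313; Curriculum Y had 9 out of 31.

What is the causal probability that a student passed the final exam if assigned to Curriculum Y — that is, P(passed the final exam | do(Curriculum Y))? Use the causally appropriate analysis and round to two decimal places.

0.78

Curriculum X is higher inside every mid-term attendance stratum but Curriculum Y is higher in aggregate. Whether to stratify depends on how mid-term attendance relates to the teaching method.
The distribution of mid-term attendance is itself part of what the teaching method does — it is an intermediate outcome. Holding it fixed would remove that part of the effect; the total effect is the pooled difference.
So P(outcome | do(Curriculum Y)) is just the pooled rate for Curriculum Y: 188/240 = 0.783.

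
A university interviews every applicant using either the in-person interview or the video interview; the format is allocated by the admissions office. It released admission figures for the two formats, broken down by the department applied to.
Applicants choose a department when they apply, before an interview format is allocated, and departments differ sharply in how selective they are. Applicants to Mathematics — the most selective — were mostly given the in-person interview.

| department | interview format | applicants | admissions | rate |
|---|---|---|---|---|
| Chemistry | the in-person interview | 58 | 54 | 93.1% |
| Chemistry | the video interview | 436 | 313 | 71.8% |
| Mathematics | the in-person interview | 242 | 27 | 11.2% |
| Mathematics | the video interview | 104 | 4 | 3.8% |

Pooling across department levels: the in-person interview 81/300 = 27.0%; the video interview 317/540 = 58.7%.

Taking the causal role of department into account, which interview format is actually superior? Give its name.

the in-person interview

Since department is a pre-existing factor (not a product of the interview format) and it affects the outcome on its own, it is a confounder. The stratified rates, not the pooled rate, identify the causal effect.
Within each level — Chemistry: 93.1% vs 71.8%; Mathematics: 11.2% vs 3.8% — the in-person interview is higher every time.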